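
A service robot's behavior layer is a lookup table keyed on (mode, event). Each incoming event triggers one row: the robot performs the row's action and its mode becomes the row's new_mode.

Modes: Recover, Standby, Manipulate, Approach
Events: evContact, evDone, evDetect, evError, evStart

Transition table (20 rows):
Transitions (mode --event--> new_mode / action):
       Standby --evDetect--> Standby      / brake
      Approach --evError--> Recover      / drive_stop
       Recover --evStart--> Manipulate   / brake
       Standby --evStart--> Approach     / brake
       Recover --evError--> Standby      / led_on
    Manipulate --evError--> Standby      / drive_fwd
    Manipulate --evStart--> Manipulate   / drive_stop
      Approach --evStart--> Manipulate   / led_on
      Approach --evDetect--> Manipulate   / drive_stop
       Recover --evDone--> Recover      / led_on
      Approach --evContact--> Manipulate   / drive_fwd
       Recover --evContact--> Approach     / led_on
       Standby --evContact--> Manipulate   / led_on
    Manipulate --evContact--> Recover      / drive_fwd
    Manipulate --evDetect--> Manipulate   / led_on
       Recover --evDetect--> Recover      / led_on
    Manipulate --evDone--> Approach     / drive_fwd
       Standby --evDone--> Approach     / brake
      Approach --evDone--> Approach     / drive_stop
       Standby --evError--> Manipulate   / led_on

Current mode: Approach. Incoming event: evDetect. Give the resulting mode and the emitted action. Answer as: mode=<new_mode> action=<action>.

mode=Manipulate action=drive_stop

current mode = Approach; filter table to that mode:
  (Approach, evError) → (Recover, drive_stop)
  (Approach, evStart) → (Manipulate, led_on)
  (Approach, evDetect) → (Manipulate, drive_stop)  ← event matches
  (Approach, evContact) → (Manipulate, drive_fwd)
  (Approach, evDone) → (Approach, drive_stop)
event = evDetect selects (Manipulate, drive_stop)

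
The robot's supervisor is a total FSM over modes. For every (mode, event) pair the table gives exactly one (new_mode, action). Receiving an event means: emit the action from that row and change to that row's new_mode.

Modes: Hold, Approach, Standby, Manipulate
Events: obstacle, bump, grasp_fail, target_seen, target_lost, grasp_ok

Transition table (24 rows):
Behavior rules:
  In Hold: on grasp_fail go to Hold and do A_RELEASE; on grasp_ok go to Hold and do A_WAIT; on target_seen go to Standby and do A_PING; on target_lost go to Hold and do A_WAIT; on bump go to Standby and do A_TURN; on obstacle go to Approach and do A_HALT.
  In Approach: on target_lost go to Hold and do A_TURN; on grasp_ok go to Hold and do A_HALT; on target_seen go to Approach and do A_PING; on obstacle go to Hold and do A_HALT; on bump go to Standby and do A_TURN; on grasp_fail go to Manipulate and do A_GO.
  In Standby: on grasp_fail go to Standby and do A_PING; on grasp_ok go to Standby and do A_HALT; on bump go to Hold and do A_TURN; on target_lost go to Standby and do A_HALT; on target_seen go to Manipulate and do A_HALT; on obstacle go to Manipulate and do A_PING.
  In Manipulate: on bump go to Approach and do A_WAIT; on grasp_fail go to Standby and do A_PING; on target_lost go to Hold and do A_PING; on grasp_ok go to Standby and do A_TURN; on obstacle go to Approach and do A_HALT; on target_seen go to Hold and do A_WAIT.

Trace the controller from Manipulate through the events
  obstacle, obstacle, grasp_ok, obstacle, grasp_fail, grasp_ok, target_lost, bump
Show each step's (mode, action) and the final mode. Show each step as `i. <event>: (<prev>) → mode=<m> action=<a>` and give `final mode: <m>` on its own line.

final mode: Hold

1. obstacle: (Manipulate) → mode=Approach action=A_HALT
2. obstacle: (Approach) → mode=Hold action=A_HALT
3. grasp_ok: (Hold) → mode=Hold action=A_WAIT
4. obstacle: (Hold) → mode=Approach action=A_HALT
5. grasp_fail: (Approach) → mode=Manipulate action=A_GO
6. grasp_ok: (Manipulate) → mode=Standby action=A_TURN
7. target_lost: (Standby) → mode=Standby action=A_HALT
8. bump: (Standby) → mode=Hold action=A_TURN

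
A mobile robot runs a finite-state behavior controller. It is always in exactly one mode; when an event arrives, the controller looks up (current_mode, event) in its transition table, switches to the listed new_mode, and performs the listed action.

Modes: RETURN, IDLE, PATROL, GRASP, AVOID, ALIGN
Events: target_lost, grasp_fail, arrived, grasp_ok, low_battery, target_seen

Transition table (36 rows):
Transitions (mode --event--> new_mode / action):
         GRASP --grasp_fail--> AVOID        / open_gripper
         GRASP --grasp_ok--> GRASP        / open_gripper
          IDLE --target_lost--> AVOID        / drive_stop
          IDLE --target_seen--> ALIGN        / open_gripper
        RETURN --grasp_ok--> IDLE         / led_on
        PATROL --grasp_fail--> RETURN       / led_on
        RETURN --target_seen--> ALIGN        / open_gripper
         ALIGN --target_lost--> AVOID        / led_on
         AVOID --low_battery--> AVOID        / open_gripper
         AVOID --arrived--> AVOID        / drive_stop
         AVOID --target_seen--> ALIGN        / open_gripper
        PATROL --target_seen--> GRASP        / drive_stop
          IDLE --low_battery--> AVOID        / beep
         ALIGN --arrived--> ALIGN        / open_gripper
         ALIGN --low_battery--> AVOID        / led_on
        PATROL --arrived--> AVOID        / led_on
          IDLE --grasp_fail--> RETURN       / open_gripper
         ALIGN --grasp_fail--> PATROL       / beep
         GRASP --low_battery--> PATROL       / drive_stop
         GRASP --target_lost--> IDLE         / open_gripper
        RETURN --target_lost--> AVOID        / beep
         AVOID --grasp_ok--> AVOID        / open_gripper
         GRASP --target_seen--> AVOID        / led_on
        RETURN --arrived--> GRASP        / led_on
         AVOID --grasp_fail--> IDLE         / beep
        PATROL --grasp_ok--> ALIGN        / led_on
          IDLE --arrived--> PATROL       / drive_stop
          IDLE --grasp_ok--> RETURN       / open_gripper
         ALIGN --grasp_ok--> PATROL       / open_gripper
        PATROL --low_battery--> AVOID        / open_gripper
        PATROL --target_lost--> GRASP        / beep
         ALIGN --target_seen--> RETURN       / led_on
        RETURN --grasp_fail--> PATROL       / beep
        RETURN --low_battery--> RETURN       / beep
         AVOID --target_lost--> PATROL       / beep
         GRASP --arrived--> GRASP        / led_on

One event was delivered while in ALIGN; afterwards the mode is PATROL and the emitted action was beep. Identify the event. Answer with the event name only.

grasp_fail

try target_lost: (ALIGN, target_lost) → (AVOID, led_on)
try grasp_fail: (ALIGN, grasp_fail) → (PATROL, beep)  ← matches
try arrived: (ALIGN, arrived) → (ALIGN, open_gripper)
try grasp_ok: (ALIGN, grasp_ok) → (PATROL, open_gripper)
try low_battery: (ALIGN, low_battery) → (AVOID, led_on)
try target_seen: (ALIGN, target_seen) → (RETURN, led_on)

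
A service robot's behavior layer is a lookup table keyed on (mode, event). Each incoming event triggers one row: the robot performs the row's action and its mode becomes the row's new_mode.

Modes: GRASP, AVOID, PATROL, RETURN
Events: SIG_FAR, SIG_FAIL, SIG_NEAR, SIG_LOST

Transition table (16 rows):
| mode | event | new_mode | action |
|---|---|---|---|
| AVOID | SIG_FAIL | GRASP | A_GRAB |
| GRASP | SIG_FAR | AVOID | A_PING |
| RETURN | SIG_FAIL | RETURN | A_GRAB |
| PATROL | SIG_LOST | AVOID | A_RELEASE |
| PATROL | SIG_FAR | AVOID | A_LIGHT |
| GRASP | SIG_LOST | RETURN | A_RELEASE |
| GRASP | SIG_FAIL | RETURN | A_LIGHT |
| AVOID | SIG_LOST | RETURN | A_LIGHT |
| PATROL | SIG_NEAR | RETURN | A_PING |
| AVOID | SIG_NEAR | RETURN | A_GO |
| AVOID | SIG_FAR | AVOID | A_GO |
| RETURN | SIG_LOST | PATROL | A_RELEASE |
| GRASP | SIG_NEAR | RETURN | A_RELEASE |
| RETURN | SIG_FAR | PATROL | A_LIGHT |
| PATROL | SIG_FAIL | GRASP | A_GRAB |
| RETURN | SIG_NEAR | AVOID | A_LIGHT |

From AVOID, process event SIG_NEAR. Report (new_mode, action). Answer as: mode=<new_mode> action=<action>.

mode=RETURN action=A_GO

current mode = AVOID; filter table to that mode:
  (AVOID, SIG_FAIL) → (GRASP, A_GRAB)
  (AVOID, SIG_LOST) → (RETURN, A_LIGHT)
  (AVOID, SIG_NEAR) → (RETURN, A_GO)  ← event matches
  (AVOID, SIG_FAR) → (AVOID, A_GO)
event = SIG_NEAR selects (RETURN, A_GO)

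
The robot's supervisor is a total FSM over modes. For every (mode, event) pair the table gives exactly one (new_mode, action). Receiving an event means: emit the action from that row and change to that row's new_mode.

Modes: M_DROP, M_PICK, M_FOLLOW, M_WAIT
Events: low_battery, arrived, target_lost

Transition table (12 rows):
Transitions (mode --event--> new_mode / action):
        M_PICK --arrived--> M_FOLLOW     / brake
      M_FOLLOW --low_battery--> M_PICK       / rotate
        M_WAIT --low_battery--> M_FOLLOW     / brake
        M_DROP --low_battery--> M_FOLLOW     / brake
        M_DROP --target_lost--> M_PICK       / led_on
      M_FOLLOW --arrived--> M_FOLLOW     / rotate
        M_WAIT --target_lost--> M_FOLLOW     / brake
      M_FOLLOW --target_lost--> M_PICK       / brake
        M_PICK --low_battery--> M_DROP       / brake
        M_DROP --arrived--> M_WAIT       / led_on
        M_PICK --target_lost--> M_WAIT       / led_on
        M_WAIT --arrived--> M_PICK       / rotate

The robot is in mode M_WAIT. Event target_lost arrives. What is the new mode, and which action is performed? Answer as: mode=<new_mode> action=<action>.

mode=M_FOLLOW action=brake

current mode = M_WAIT; filter table to that mode:
  (M_WAIT, low_battery) → (M_FOLLOW, brake)
  (M_WAIT, target_lost) → (M_FOLLOW, brake)  ← event matches
  (M_WAIT, arrived) → (M_PICK, rotate)
event = target_lost selects (M_FOLLOW, brake)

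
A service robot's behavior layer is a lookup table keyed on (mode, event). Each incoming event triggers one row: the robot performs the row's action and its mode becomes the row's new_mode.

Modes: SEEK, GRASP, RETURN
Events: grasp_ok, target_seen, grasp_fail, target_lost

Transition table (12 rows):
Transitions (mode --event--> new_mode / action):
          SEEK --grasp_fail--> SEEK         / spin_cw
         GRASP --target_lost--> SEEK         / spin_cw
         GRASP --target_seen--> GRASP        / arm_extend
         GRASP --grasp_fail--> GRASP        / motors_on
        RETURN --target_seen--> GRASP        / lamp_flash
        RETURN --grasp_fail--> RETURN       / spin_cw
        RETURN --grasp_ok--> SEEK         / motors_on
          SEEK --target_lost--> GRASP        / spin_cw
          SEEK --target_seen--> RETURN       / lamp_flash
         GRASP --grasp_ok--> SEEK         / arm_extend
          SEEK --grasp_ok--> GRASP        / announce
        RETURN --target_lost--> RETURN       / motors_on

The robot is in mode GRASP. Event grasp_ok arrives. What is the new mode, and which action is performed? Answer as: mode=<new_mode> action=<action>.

mode=SEEK action=arm_extend

current mode = GRASP; filter table to that mode:
  (GRASP, target_lost) → (SEEK, spin_cw)
  (GRASP, target_seen) → (GRASP, arm_extend)
  (GRASP, grasp_fail) → (GRASP, motors_on)
  (GRASP, grasp_ok) → (SEEK, arm_extend)  ← event matches
event = grasp_ok selects (SEEK, arm_extend)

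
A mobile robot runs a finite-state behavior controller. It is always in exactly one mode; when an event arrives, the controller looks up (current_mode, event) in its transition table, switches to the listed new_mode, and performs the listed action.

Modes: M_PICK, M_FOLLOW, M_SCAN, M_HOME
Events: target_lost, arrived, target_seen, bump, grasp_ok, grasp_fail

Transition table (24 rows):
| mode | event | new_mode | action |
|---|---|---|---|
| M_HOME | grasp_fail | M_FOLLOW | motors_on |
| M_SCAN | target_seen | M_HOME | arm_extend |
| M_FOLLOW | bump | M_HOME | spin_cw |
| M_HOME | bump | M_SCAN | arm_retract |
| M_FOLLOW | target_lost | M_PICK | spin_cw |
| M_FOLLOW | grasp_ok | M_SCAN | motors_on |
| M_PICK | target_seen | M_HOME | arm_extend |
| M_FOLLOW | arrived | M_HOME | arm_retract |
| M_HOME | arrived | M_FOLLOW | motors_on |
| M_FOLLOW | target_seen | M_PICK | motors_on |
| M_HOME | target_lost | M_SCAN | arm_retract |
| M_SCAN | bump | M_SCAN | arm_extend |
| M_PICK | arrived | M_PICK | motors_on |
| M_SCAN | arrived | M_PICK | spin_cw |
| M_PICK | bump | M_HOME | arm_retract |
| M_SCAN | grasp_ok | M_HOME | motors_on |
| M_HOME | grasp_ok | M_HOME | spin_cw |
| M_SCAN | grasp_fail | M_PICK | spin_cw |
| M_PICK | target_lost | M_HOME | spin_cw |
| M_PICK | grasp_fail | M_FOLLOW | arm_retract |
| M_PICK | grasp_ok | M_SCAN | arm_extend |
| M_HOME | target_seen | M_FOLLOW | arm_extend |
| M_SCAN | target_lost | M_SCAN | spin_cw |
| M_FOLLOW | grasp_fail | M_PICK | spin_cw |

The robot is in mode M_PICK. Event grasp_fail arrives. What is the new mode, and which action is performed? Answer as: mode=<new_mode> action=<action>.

current mode = M_PICK; filter table to that mode:
  (M_PICK, target_seen) → (M_HOME, arm_extend)
  (M_PICK, arrived) → (M_PICK, motors_on)
  (M_PICK, bump) → (M_HOME, arm_retract)
  (M_PICK, target_lost) → (M_HOME, spin_cw)
  (M_PICK, grasp_fail) → (M_FOLLOW, arm_retract)  ← event matches
  (M_PICK, grasp_ok) → (M_SCAN, arm_extend)
event = grasp_fail selects (M_FOLLOW, arm_retract)

mode=M_FOLLOW action=arm_retract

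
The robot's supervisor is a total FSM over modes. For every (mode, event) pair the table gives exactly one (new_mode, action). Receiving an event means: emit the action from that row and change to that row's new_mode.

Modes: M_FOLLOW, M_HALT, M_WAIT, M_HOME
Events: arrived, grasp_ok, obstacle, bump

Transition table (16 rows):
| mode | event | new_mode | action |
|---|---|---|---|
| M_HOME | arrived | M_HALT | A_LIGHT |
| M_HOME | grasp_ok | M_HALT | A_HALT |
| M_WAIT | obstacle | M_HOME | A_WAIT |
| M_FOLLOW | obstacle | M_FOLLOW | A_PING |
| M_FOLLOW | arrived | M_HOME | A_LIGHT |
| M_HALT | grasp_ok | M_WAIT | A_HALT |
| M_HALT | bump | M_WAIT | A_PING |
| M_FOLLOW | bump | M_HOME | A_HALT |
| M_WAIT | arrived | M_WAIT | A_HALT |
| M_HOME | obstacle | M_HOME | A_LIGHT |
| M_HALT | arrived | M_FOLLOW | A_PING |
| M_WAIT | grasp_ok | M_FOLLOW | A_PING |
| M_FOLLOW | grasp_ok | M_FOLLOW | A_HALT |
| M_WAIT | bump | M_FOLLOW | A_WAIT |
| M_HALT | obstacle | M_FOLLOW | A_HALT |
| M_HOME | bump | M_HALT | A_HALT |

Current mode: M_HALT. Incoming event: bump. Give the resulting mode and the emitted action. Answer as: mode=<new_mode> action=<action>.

current mode = M_HALT; filter table to that mode:
  (M_HALT, grasp_ok) → (M_WAIT, A_HALT)
  (M_HALT, bump) → (M_WAIT, A_PING)  ← event matches
  (M_HALT, arrived) → (M_FOLLOW, A_PING)
  (M_HALT, obstacle) → (M_FOLLOW, A_HALT)
event = bump selects (M_WAIT, A_PING)

mode=M_WAIT action=A_PING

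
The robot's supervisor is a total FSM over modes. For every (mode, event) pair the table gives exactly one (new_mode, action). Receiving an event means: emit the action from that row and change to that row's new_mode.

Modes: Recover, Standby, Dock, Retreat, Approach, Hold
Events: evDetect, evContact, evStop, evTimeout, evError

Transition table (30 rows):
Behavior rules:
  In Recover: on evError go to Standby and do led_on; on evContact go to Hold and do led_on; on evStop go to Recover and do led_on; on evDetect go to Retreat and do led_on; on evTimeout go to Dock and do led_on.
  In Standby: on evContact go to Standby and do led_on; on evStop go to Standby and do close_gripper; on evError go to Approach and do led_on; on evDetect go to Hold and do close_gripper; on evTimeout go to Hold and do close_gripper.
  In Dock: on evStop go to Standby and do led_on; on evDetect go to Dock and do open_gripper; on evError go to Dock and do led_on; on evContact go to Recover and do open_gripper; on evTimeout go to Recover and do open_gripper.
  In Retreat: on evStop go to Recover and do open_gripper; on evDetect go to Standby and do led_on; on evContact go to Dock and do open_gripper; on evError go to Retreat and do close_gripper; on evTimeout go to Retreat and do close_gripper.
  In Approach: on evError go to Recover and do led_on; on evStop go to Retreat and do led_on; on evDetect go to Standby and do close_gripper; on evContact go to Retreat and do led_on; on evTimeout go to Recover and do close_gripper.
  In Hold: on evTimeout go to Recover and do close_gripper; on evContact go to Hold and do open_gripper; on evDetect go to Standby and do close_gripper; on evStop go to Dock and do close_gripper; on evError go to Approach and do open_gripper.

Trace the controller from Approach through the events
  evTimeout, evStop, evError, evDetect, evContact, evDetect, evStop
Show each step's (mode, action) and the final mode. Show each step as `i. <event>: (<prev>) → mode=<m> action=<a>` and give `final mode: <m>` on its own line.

final mode: Standby

1. evTimeout: (Approach) → mode=Recover action=close_gripper
2. evStop: (Recover) → mode=Recover action=led_on
3. evError: (Recover) → mode=Standby action=led_on
4. evDetect: (Standby) → mode=Hold action=close_gripper
5. evContact: (Hold) → mode=Hold action=open_gripper
6. evDetect: (Hold) → mode=Standby action=close_gripper
7. evStop: (Standby) → mode=Standby action=close_gripper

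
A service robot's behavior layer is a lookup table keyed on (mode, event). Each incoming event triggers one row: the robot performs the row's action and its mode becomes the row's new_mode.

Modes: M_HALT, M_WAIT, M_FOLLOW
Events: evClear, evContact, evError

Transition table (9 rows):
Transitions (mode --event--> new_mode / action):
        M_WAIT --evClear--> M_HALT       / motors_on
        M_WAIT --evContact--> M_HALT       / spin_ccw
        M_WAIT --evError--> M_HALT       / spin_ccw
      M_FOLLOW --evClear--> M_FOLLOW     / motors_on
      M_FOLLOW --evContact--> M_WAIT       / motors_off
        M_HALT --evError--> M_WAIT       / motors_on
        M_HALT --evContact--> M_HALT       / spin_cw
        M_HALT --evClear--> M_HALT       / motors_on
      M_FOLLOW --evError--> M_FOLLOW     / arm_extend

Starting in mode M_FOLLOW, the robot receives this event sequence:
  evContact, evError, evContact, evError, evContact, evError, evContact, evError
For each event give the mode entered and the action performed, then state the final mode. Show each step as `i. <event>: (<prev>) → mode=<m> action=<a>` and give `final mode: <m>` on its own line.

1. evContact: (M_FOLLOW) → mode=M_WAIT action=motors_off
2. evError: (M_WAIT) → mode=M_HALT action=spin_ccw
3. evContact: (M_HALT) → mode=M_HALT action=spin_cw
4. evError: (M_HALT) → mode=M_WAIT action=motors_on
5. evContact: (M_WAIT) → mode=M_HALT action=spin_ccw
6. evError: (M_HALT) → mode=M_WAIT action=motors_on
7. evContact: (M_WAIT) → mode=M_HALT action=spin_ccw
8. evError: (M_HALT) → mode=M_WAIT action=motors_on

final mode: M_WAIT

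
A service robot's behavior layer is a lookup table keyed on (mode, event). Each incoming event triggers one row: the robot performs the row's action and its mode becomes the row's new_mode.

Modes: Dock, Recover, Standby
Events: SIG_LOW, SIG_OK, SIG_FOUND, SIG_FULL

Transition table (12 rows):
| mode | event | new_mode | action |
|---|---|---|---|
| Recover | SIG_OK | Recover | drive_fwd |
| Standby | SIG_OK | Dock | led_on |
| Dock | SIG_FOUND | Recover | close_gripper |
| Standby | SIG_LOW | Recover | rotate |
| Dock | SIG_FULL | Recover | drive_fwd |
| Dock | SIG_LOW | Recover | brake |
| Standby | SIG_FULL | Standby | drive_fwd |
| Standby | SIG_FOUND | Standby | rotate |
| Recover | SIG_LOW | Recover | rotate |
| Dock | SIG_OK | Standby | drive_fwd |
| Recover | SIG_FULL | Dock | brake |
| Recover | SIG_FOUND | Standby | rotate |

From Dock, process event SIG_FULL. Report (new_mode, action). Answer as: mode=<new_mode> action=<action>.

current mode = Dock; filter table to that mode:
  (Dock, SIG_FOUND) → (Recover, close_gripper)
  (Dock, SIG_FULL) → (Recover, drive_fwd)  ← event matches
  (Dock, SIG_LOW) → (Recover, brake)
  (Dock, SIG_OK) → (Standby, drive_fwd)
event = SIG_FULL selects (Recover, drive_fwd)

mode=Recover action=drive_fwd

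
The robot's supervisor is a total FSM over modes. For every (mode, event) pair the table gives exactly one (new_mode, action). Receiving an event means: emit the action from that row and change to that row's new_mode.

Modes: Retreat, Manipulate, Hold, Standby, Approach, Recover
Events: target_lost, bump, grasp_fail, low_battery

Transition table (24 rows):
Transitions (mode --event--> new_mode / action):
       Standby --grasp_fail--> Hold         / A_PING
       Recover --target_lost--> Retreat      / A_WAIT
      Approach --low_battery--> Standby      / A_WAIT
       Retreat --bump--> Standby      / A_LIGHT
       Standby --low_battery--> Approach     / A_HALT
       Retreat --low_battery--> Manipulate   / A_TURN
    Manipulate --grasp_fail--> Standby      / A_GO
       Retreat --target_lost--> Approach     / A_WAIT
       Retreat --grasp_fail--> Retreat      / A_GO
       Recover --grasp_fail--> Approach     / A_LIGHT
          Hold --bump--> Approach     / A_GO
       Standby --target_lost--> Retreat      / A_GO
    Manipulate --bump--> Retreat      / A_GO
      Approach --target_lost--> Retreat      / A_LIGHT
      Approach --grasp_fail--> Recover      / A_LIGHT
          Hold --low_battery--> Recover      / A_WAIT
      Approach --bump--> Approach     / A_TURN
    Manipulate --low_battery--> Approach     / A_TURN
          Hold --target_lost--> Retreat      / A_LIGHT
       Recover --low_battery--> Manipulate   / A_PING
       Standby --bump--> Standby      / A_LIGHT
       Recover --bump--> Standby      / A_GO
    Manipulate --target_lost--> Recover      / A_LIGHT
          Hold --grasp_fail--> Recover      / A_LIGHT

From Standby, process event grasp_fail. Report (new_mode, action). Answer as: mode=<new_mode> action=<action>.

current mode = Standby; filter table to that mode:
  (Standby, grasp_fail) → (Hold, A_PING)  ← event matches
  (Standby, low_battery) → (Approach, A_HALT)
  (Standby, target_lost) → (Retreat, A_GO)
  (Standby, bump) → (Standby, A_LIGHT)
event = grasp_fail selects (Hold, A_PING)

mode=Hold action=A_PING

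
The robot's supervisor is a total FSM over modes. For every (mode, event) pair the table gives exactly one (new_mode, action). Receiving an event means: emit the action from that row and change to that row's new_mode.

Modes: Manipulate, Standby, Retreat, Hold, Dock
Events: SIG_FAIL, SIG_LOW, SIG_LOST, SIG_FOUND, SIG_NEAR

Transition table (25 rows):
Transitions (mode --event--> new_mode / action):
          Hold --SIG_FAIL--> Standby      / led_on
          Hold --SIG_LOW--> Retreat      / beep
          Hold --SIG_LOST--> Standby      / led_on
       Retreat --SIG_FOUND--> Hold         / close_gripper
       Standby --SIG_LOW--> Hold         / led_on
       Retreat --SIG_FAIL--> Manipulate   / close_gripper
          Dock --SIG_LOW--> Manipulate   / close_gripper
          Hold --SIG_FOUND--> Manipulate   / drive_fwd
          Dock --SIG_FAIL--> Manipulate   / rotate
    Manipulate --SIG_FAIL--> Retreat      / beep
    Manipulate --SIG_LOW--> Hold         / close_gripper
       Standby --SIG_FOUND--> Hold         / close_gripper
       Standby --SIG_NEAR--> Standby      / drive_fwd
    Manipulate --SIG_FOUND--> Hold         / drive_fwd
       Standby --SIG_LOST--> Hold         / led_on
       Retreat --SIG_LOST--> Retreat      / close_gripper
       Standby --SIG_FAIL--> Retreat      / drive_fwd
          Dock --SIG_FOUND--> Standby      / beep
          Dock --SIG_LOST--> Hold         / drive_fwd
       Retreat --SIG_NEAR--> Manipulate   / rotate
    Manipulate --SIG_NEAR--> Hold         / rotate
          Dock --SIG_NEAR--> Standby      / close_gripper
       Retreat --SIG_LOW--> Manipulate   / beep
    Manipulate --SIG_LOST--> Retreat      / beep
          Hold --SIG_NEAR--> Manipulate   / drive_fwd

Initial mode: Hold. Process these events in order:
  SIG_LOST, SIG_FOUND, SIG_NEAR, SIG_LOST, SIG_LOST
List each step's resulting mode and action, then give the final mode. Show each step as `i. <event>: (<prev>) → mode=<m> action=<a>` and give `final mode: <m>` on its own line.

1. SIG_LOST: (Hold) → mode=Standby action=led_on
2. SIG_FOUND: (Standby) → mode=Hold action=close_gripper
3. SIG_NEAR: (Hold) → mode=Manipulate action=drive_fwd
4. SIG_LOST: (Manipulate) → mode=Retreat action=beep
5. SIG_LOST: (Retreat) → mode=Retreat action=close_gripper

final mode: Retreat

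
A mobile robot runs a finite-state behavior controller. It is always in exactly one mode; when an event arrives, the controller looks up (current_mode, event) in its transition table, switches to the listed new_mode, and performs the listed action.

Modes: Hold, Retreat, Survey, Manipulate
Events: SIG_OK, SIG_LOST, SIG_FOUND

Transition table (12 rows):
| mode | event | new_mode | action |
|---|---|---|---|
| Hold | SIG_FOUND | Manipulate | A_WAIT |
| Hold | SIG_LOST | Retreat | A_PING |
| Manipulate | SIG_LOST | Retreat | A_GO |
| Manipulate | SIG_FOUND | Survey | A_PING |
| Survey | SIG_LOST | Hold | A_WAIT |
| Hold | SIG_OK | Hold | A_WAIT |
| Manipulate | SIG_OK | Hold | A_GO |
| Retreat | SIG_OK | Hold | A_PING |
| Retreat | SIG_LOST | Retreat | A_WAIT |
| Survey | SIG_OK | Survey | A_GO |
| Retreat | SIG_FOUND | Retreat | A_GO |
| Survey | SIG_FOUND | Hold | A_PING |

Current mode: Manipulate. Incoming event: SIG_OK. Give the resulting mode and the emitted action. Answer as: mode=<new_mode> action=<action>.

current mode = Manipulate; filter table to that mode:
  (Manipulate, SIG_LOST) → (Retreat, A_GO)
  (Manipulate, SIG_FOUND) → (Survey, A_PING)
  (Manipulate, SIG_OK) → (Hold, A_GO)  ← event matches
event = SIG_OK selects (Hold, A_GO)

mode=Hold action=A_GO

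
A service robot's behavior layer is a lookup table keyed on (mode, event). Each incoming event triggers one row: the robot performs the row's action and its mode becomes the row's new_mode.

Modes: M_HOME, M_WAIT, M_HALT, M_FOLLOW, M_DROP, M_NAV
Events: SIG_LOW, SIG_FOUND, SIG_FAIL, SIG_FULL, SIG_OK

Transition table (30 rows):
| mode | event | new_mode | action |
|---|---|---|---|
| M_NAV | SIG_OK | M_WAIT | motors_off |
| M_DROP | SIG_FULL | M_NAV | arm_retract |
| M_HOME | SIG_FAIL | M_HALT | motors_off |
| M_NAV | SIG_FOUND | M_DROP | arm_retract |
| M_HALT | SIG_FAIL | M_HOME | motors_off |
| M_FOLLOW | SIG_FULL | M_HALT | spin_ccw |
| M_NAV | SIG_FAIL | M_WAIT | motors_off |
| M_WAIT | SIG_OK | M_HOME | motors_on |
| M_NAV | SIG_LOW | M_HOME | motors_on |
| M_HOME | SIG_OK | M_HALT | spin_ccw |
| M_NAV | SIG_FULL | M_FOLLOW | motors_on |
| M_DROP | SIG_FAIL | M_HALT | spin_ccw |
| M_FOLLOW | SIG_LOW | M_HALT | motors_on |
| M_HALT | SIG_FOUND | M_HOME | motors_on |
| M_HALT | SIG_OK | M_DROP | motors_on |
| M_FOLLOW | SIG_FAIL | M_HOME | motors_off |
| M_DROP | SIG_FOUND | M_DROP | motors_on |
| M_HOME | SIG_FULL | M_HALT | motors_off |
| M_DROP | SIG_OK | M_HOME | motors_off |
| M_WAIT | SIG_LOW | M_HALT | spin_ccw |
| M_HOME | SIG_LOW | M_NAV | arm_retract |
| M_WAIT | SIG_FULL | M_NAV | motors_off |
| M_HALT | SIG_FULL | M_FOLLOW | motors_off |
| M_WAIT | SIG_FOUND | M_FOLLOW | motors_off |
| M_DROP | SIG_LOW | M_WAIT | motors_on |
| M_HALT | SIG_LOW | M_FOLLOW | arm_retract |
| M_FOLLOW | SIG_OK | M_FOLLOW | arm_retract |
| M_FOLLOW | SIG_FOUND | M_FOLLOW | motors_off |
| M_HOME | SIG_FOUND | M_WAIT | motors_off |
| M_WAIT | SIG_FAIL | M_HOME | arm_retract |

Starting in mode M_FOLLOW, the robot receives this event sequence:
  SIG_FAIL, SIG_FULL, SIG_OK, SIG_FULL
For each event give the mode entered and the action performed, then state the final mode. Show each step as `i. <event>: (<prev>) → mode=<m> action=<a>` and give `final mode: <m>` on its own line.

final mode: M_NAV

1. SIG_FAIL: (M_FOLLOW) → mode=M_HOME action=motors_off
2. SIG_FULL: (M_HOME) → mode=M_HALT action=motors_off
3. SIG_OK: (M_HALT) → mode=M_DROP action=motors_on
4. SIG_FULL: (M_DROP) → mode=M_NAV action=arm_retract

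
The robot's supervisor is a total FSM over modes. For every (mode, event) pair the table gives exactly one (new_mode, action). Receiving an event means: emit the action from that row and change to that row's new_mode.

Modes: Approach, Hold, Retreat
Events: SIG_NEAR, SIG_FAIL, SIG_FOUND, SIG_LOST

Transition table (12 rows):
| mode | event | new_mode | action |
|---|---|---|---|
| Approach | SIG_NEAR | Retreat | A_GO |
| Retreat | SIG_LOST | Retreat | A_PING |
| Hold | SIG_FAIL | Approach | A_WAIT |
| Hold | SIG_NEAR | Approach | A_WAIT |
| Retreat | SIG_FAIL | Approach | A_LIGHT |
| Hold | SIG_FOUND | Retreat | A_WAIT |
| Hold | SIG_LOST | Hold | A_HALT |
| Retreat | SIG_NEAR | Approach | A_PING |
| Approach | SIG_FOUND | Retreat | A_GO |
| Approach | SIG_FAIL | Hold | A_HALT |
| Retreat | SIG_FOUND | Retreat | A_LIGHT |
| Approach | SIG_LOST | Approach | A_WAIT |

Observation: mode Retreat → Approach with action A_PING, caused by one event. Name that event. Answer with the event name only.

SIG_NEAR

try SIG_NEAR: (Retreat, SIG_NEAR) → (Approach, A_PING)  ← matches
try SIG_FAIL: (Retreat, SIG_FAIL) → (Approach, A_LIGHT)
try SIG_FOUND: (Retreat, SIG_FOUND) → (Retreat, A_LIGHT)
try SIG_LOST: (Retreat, SIG_LOST) → (Retreat, A_PING)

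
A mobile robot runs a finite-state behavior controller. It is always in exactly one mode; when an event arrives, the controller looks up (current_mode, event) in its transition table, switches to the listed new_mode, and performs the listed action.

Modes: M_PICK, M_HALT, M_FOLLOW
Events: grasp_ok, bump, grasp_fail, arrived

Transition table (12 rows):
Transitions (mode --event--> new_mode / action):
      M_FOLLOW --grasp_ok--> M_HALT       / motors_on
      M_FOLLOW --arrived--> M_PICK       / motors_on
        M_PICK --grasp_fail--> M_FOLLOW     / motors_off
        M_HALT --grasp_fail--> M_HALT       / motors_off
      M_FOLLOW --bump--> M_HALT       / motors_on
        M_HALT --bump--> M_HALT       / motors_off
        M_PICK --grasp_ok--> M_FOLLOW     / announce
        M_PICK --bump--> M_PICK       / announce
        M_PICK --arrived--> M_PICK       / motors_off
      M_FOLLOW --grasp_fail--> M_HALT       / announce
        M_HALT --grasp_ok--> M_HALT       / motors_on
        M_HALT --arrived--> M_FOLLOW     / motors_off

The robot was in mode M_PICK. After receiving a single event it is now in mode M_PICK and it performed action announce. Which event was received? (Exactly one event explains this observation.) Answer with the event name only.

try grasp_ok: (M_PICK, grasp_ok) → (M_FOLLOW, announce)
try bump: (M_PICK, bump) → (M_PICK, announce)  ← matches
try grasp_fail: (M_PICK, grasp_fail) → (M_FOLLOW, motors_off)
try arrived: (M_PICK, arrived) → (M_PICK, motors_off)

bump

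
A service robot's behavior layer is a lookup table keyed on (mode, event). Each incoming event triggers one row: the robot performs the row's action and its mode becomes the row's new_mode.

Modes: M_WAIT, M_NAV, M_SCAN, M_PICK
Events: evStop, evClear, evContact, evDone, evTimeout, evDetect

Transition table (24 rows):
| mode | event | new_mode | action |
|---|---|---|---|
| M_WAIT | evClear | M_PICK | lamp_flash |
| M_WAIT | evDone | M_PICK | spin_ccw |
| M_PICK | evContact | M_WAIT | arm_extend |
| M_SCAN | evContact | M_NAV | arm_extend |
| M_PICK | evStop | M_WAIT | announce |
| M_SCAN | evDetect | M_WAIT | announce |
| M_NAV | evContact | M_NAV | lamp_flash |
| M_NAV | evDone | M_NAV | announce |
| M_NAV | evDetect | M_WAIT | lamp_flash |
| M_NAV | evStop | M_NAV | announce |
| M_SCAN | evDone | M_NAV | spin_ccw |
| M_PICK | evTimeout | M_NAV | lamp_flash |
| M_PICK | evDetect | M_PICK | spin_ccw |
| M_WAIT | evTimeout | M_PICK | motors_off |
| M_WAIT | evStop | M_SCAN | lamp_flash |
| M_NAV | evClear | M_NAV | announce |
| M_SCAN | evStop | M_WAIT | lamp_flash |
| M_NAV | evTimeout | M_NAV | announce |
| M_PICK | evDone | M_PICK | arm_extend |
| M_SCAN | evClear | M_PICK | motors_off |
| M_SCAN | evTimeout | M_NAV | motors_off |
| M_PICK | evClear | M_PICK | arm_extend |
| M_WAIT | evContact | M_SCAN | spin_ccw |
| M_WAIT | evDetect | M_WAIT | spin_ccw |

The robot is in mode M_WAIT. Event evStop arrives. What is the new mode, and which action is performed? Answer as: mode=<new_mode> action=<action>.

current mode = M_WAIT; filter table to that mode:
  (M_WAIT, evClear) → (M_PICK, lamp_flash)
  (M_WAIT, evDone) → (M_PICK, spin_ccw)
  (M_WAIT, evTimeout) → (M_PICK, motors_off)
  (M_WAIT, evStop) → (M_SCAN, lamp_flash)  ← event matches
  (M_WAIT, evContact) → (M_SCAN, spin_ccw)
  (M_WAIT, evDetect) → (M_WAIT, spin_ccw)
event = evStop selects (M_SCAN, lamp_flash)

mode=M_SCAN action=lamp_flash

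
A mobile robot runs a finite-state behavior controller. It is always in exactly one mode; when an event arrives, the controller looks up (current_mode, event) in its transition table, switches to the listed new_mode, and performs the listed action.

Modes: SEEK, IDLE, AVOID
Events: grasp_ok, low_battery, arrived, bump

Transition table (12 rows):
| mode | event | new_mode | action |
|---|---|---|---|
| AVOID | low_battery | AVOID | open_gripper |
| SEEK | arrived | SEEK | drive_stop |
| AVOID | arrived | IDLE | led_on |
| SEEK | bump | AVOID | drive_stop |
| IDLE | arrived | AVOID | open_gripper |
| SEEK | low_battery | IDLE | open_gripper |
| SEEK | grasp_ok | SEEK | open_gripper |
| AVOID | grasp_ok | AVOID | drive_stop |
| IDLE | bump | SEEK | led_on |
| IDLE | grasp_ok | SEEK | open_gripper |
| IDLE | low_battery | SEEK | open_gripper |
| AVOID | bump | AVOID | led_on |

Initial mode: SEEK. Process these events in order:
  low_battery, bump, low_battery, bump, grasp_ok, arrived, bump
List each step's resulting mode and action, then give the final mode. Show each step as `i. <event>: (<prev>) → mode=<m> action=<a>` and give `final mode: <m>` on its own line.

final mode: AVOID

1. low_battery: (SEEK) → mode=IDLE action=open_gripper
2. bump: (IDLE) → mode=SEEK action=led_on
3. low_battery: (SEEK) → mode=IDLE action=open_gripper
4. bump: (IDLE) → mode=SEEK action=led_on
5. grasp_ok: (SEEK) → mode=SEEK action=open_gripper
6. arrived: (SEEK) → mode=SEEK action=drive_stop
7. bump: (SEEK) → mode=AVOID action=drive_stop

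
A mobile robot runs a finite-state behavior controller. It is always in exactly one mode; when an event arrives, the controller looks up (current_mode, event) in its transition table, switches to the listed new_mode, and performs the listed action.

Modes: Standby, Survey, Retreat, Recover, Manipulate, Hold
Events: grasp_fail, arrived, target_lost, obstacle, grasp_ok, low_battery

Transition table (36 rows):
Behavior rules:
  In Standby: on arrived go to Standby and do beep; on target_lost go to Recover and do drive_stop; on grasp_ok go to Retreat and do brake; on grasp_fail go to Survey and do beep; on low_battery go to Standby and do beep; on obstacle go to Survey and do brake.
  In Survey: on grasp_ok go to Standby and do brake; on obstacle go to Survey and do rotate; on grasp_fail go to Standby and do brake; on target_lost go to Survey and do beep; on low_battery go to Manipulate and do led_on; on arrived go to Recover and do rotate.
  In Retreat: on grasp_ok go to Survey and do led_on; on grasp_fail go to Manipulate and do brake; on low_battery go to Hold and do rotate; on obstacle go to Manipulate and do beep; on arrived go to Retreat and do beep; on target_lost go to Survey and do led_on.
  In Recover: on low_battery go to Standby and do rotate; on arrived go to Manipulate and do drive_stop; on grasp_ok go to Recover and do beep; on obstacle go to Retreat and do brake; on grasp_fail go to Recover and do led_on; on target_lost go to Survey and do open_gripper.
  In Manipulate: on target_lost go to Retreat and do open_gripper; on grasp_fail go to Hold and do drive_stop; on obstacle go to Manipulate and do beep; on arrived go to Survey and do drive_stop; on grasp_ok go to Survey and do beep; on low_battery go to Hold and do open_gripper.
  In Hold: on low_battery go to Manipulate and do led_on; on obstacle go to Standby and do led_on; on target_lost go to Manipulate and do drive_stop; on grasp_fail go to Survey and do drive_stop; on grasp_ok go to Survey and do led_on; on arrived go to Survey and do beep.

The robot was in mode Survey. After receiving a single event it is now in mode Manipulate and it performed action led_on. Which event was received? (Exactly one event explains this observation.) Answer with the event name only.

low_battery

try grasp_fail: (Survey, grasp_fail) → (Standby, brake)
try arrived: (Survey, arrived) → (Recover, rotate)
try target_lost: (Survey, target_lost) → (Survey, beep)
try obstacle: (Survey, obstacle) → (Survey, rotate)
try grasp_ok: (Survey, grasp_ok) → (Standby, brake)
try low_battery: (Survey, low_battery) → (Manipulate, led_on)  ← matches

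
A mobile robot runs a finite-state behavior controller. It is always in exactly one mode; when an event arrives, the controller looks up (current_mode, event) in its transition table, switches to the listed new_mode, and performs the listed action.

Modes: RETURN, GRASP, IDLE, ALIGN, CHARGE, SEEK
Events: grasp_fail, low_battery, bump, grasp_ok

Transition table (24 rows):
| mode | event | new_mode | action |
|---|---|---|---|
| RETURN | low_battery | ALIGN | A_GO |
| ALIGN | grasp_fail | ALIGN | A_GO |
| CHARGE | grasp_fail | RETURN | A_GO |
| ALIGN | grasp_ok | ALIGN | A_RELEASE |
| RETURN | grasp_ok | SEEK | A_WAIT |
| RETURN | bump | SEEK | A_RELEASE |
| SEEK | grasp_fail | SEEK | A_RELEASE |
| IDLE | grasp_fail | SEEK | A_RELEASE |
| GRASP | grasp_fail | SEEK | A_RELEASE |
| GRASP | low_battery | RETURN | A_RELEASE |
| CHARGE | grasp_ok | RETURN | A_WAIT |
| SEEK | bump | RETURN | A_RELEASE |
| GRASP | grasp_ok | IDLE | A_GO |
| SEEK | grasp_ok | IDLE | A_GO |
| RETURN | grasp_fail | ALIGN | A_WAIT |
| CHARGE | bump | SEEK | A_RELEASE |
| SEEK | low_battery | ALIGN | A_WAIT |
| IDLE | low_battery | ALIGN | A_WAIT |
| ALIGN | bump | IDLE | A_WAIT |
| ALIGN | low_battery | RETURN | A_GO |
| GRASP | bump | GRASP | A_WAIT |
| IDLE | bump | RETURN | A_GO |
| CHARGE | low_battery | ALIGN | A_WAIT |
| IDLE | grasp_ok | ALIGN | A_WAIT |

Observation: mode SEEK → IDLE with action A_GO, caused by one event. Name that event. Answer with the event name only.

grasp_ok

try grasp_fail: (SEEK, grasp_fail) → (SEEK, A_RELEASE)
try low_battery: (SEEK, low_battery) → (ALIGN, A_WAIT)
try bump: (SEEK, bump) → (RETURN, A_RELEASE)
try grasp_ok: (SEEK, grasp_ok) → (IDLE, A_GO)  ← matches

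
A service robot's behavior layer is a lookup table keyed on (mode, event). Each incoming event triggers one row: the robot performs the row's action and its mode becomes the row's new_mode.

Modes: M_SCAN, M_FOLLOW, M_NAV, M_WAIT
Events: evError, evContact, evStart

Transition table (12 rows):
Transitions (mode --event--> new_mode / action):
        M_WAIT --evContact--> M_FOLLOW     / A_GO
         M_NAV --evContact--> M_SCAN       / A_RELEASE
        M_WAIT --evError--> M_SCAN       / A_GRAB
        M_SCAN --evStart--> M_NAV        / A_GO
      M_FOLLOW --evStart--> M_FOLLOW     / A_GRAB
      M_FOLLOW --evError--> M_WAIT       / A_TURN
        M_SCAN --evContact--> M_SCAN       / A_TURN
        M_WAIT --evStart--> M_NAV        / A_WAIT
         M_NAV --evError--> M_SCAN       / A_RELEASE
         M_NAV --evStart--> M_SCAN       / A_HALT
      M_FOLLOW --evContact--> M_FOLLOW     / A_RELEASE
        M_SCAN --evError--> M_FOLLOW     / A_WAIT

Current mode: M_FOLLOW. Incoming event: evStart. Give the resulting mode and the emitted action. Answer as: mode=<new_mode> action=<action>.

current mode = M_FOLLOW; filter table to that mode:
  (M_FOLLOW, evStart) → (M_FOLLOW, A_GRAB)  ← event matches
  (M_FOLLOW, evError) → (M_WAIT, A_TURN)
  (M_FOLLOW, evContact) → (M_FOLLOW, A_RELEASE)
event = evStart selects (M_FOLLOW, A_GRAB)

mode=M_FOLLOW action=A_GRAB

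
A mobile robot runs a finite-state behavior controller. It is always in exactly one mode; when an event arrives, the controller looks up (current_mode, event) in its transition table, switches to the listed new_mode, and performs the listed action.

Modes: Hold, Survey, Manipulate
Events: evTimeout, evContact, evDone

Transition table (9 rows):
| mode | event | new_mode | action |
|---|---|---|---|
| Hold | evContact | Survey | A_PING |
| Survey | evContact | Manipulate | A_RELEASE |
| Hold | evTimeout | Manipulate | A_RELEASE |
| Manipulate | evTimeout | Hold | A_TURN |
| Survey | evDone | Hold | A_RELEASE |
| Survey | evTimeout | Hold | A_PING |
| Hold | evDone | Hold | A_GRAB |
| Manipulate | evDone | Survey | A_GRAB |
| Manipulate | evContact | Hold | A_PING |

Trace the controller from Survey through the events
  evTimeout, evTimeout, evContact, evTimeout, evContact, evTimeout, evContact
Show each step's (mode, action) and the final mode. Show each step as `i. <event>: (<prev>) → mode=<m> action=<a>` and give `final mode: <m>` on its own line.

final mode: Hold

1. evTimeout: (Survey) → mode=Hold action=A_PING
2. evTimeout: (Hold) → mode=Manipulate action=A_RELEASE
3. evContact: (Manipulate) → mode=Hold action=A_PING
4. evTimeout: (Hold) → mode=Manipulate action=A_RELEASE
5. evContact: (Manipulate) → mode=Hold action=A_PING
6. evTimeout: (Hold) → mode=Manipulate action=A_RELEASE
7. evContact: (Manipulate) → mode=Hold action=A_PING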